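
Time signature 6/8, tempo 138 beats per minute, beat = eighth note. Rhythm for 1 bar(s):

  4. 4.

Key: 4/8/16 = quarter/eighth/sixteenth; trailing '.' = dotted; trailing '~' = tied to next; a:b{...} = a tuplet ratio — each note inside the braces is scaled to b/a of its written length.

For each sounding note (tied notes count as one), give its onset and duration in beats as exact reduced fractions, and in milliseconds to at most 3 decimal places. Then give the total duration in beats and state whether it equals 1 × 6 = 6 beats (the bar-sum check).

1) 0.0ms=0b +1304.348ms=3b
2) 1304.348ms=3b +1304.348ms=3b
Σ=6b of 6 (138bpm 6/8) — PASS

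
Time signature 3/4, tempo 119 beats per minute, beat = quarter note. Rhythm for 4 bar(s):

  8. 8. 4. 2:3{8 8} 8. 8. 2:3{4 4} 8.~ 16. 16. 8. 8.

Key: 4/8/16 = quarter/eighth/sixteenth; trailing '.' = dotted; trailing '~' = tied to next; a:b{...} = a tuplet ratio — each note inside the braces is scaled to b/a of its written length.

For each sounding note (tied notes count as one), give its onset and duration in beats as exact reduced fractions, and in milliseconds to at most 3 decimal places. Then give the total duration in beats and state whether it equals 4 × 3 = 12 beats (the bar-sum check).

1) 0.0ms=0b +378.151ms=3/4b
2) 378.151ms=3/4b +378.151ms=3/4b
3) 756.303ms=3/2b +756.303ms=3/2b
4) 1512.605ms=3b +378.151ms=3/4b
5) 1890.756ms=15/4b +378.151ms=3/4b
6) 2268.908ms=9/2b +378.151ms=3/4b
7) 2647.059ms=21/4b +378.151ms=3/4b
8) 3025.21ms=6b +756.303ms=3/2b
9) 3781.513ms=15/2b +756.303ms=3/2b
10) 4537.815ms=9b +567.227ms=9/8b
11) 5105.042ms=81/8b +189.076ms=3/8b
12) 5294.118ms=21/2b +378.151ms=3/4b
13) 5672.269ms=45/4b +378.151ms=3/4b
Σ=12b of 12 (119bpm 3/4) — PASS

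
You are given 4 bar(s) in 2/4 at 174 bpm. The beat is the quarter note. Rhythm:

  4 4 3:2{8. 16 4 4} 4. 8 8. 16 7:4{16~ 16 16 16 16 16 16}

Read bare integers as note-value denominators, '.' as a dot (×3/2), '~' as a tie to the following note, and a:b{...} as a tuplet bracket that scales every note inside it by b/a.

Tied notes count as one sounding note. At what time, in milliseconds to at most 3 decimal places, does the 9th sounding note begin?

1. 0.0ms @ 0 + 344.828ms (1)
2. 344.828ms @ 1 + 344.828ms (1)
3. 689.655ms @ 2 + 172.414ms (1/2)
4. 862.069ms @ 5/2 + 57.471ms (1/6)
5. 919.54ms @ 8/3 + 229.885ms (2/3)
6. 1149.425ms @ 10/3 + 229.885ms (2/3)
7. 1379.31ms @ 4 + 517.241ms (3/2)
8. 1896.552ms @ 11/2 + 172.414ms (1/2)
9. 2068.966ms @ 6 + 258.621ms (3/4)
10. 2327.586ms @ 27/4 + 86.207ms (1/4)
11. 2413.793ms @ 7 + 98.522ms (2/7)
12. 2512.315ms @ 51/7 + 49.261ms (1/7)
13. 2561.576ms @ 52/7 + 49.261ms (1/7)
14. 2610.837ms @ 53/7 + 49.261ms (1/7)
15. 2660.099ms @ 54/7 + 49.261ms (1/7)
16. 2709.36ms @ 55/7 + 49.261ms (1/7)

note 9 onset = 6b = 2068.966ms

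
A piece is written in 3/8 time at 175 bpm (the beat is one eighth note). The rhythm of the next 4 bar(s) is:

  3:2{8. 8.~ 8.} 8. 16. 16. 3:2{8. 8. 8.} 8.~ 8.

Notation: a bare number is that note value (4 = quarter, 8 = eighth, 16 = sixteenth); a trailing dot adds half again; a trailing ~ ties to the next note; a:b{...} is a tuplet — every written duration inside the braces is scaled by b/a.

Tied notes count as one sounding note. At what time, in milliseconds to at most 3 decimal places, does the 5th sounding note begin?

1. 0.0ms @ 0 + 342.857ms (1)
2. 342.857ms @ 1 + 685.714ms (2)
3. 1028.571ms @ 3 + 514.286ms (3/2)
4. 1542.857ms @ 9/2 + 257.143ms (3/4)
5. 1800.0ms @ 21/4 + 257.143ms (3/4)
6. 2057.143ms @ 6 + 342.857ms (1)
7. 2400.0ms @ 7 + 342.857ms (1)
8. 2742.857ms @ 8 + 342.857ms (1)
9. 3085.714ms @ 9 + 1028.571ms (3)

note 5 onset = 21/4b = 1800.0ms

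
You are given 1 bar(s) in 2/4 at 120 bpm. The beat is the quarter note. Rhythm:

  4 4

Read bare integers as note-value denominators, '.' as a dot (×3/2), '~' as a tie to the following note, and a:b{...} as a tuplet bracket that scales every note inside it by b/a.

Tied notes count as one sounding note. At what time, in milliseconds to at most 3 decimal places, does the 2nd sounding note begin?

1. 0.0ms @ 0 + 500.0ms (1)
2. 500.0ms @ 1 + 500.0ms (1)

note 2 onset = 1b = 500.0ms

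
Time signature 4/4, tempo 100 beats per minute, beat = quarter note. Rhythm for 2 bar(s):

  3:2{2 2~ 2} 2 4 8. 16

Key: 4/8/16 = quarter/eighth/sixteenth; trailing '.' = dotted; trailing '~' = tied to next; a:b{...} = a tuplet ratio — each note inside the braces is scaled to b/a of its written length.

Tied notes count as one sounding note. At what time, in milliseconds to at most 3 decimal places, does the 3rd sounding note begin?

1. 0.0ms @ 0 + 800.0ms (4/3)
2. 800.0ms @ 4/3 + 1600.0ms (8/3)
3. 2400.0ms @ 4 + 1200.0ms (2)
4. 3600.0ms @ 6 + 600.0ms (1)
5. 4200.0ms @ 7 + 450.0ms (3/4)
6. 4650.0ms @ 31/4 + 150.0ms (1/4)

note 3 onset = 4b = 2400.0ms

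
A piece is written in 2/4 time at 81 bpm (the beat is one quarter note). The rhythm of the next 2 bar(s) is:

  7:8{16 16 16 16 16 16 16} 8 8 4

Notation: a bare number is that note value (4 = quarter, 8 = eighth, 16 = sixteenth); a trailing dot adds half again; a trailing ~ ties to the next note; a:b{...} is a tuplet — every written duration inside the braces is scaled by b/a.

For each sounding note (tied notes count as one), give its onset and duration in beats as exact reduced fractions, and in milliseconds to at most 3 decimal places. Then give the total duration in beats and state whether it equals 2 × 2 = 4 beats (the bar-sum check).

1) 0.0ms=0b +211.64ms=2/7b
2) 211.64ms=2/7b +211.64ms=2/7b
3) 423.28ms=4/7b +211.64ms=2/7b
4) 634.921ms=6/7b +211.64ms=2/7b
5) 846.561ms=8/7b +211.64ms=2/7b
6) 1058.201ms=10/7b +211.64ms=2/7b
7) 1269.841ms=12/7b +211.64ms=2/7b
8) 1481.481ms=2b +370.37ms=1/2b
9) 1851.852ms=5/2b +370.37ms=1/2b
10) 2222.222ms=3b +740.741ms=1b
Σ=4b of 4 (81bpm 2/4) — PASS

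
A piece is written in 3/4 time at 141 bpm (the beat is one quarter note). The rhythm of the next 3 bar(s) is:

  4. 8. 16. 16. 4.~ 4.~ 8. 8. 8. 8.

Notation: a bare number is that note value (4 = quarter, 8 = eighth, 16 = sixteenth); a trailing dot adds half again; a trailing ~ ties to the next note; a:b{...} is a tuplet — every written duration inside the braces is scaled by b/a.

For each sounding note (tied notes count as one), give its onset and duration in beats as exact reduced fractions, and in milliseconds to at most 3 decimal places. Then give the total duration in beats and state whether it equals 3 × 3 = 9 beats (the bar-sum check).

1) 0.0ms=0b +638.298ms=3/2b
2) 638.298ms=3/2b +319.149ms=3/4b
3) 957.447ms=9/4b +159.574ms=3/8b
4) 1117.021ms=21/8b +159.574ms=3/8b
5) 1276.596ms=3b +1595.745ms=15/4b
6) 2872.34ms=27/4b +319.149ms=3/4b
7) 3191.489ms=15/2b +319.149ms=3/4b
8) 3510.638ms=33/4b +319.149ms=3/4b
Σ=9b of 9 (141bpm 3/4) — PASS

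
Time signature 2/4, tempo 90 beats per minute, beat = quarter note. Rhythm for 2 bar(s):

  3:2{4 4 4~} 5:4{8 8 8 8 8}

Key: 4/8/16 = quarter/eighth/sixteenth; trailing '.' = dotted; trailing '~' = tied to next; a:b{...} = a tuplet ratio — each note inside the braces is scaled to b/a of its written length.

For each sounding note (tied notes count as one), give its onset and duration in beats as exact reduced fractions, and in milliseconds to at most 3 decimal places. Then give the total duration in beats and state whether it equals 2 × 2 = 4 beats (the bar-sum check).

1) 0.0ms=0b +444.444ms=2/3b
2) 444.444ms=2/3b +444.444ms=2/3b
3) 888.889ms=4/3b +711.111ms=16/15b
4) 1600.0ms=12/5b +266.667ms=2/5b
5) 1866.667ms=14/5b +266.667ms=2/5b
6) 2133.333ms=16/5b +266.667ms=2/5b
7) 2400.0ms=18/5b +266.667ms=2/5b
Σ=4b of 4 (90bpm 2/4) — PASS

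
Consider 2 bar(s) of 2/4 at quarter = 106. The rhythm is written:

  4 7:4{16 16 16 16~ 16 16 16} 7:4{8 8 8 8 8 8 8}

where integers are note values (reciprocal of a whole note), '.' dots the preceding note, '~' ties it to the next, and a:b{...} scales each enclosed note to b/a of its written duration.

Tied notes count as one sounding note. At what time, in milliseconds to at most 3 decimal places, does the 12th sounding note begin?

1. 0.0ms @ 0 + 566.038ms (1)
2. 566.038ms @ 1 + 80.863ms (1/7)
3. 646.9ms @ 8/7 + 80.863ms (1/7)
4. 727.763ms @ 9/7 + 80.863ms (1/7)
5. 808.625ms @ 10/7 + 161.725ms (2/7)
6. 970.35ms @ 12/7 + 80.863ms (1/7)
7. 1051.213ms @ 13/7 + 80.863ms (1/7)
8. 1132.075ms @ 2 + 161.725ms (2/7)
9. 1293.801ms @ 16/7 + 161.725ms (2/7)
10. 1455.526ms @ 18/7 + 161.725ms (2/7)
11. 1617.251ms @ 20/7 + 161.725ms (2/7)
12. 1778.976ms @ 22/7 + 161.725ms (2/7)
13. 1940.701ms @ 24/7 + 161.725ms (2/7)
14. 2102.426ms @ 26/7 + 161.725ms (2/7)

note 12 onset = 22/7b = 1778.976ms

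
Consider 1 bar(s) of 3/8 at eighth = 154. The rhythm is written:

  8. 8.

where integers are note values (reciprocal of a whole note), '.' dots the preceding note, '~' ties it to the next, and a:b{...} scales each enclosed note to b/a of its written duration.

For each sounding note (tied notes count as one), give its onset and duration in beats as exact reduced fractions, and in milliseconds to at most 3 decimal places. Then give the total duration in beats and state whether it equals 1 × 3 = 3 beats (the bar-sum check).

1) 0.0ms=0b +584.416ms=3/2b
2) 584.416ms=3/2b +584.416ms=3/2b
Σ=3b of 3 (154bpm 3/8) — PASS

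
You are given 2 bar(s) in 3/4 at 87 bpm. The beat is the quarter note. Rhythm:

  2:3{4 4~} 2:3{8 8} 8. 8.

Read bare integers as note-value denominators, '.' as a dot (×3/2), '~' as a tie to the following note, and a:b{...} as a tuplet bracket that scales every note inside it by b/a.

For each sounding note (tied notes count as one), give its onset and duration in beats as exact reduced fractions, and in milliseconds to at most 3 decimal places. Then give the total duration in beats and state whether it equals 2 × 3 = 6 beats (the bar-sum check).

1) 0.0ms=0b +1034.483ms=3/2b
2) 1034.483ms=3/2b +1551.724ms=9/4b
3) 2586.207ms=15/4b +517.241ms=3/4b
4) 3103.448ms=9/2b +517.241ms=3/4b
5) 3620.69ms=21/4b +517.241ms=3/4b
Σ=6b of 6 (87bpm 3/4) — PASS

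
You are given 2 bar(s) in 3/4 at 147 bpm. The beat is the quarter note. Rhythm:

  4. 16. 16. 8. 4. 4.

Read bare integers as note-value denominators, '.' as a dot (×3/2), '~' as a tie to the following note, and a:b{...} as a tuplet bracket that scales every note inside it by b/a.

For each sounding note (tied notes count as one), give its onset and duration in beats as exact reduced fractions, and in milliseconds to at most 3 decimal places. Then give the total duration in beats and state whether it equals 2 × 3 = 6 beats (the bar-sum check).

1) 0.0ms=0b +612.245ms=3/2b
2) 612.245ms=3/2b +153.061ms=3/8b
3) 765.306ms=15/8b +153.061ms=3/8b
4) 918.367ms=9/4b +306.122ms=3/4b
5) 1224.49ms=3b +612.245ms=3/2b
6) 1836.735ms=9/2b +612.245ms=3/2b
Σ=6b of 6 (147bpm 3/4) — PASS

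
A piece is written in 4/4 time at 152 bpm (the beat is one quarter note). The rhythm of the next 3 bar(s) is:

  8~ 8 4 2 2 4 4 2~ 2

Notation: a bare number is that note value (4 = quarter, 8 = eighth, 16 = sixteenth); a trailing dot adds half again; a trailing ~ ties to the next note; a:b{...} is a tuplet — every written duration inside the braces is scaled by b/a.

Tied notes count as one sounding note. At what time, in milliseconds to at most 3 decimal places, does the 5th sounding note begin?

1. 0.0ms @ 0 + 394.737ms (1)
2. 394.737ms @ 1 + 394.737ms (1)
3. 789.474ms @ 2 + 789.474ms (2)
4. 1578.947ms @ 4 + 789.474ms (2)
5. 2368.421ms @ 6 + 394.737ms (1)
6. 2763.158ms @ 7 + 394.737ms (1)
7. 3157.895ms @ 8 + 1578.947ms (4)

note 5 onset = 6b = 2368.421ms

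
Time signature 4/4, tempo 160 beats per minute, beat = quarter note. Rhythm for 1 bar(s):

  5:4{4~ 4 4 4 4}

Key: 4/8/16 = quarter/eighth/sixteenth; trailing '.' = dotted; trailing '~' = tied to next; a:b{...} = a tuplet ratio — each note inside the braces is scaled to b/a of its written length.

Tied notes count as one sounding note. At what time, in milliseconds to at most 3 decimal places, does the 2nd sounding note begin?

note 2 onset = 8/5b = 600.0ms

1. 0.0ms @ 0 + 600.0ms (8/5)
2. 600.0ms @ 8/5 + 300.0ms (4/5)
3. 900.0ms @ 12/5 + 300.0ms (4/5)
4. 1200.0ms @ 16/5 + 300.0ms (4/5)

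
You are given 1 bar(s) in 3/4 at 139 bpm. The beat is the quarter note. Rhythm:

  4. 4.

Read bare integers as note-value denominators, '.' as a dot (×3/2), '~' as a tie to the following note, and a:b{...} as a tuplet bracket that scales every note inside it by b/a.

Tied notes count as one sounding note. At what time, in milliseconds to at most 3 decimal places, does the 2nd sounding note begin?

note 2 onset = 3/2b = 647.482ms

1. 0.0ms @ 0 + 647.482ms (3/2)
2. 647.482ms @ 3/2 + 647.482ms (3/2)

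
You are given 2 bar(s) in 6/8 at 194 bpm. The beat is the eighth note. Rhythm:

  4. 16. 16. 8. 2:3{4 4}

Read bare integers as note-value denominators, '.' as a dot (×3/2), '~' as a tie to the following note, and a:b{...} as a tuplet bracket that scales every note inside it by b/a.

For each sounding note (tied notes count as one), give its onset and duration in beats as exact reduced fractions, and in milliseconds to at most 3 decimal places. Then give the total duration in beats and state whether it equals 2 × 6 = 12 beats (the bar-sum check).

1) 0.0ms=0b +927.835ms=3b
2) 927.835ms=3b +231.959ms=3/4b
3) 1159.794ms=15/4b +231.959ms=3/4b
4) 1391.753ms=9/2b +463.918ms=3/2b
5) 1855.67ms=6b +927.835ms=3b
6) 2783.505ms=9b +927.835ms=3b
Σ=12b of 12 (194bpm 6/8) — PASS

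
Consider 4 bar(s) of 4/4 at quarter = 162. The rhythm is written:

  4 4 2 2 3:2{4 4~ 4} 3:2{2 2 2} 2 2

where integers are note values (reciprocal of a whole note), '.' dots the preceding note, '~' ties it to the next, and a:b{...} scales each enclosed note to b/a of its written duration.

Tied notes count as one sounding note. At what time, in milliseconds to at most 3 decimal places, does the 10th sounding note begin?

note 10 onset = 12b = 4444.444ms

1. 0.0ms @ 0 + 370.37ms (1)
2. 370.37ms @ 1 + 370.37ms (1)
3. 740.741ms @ 2 + 740.741ms (2)
4. 1481.481ms @ 4 + 740.741ms (2)
5. 2222.222ms @ 6 + 246.914ms (2/3)
6. 2469.136ms @ 20/3 + 493.827ms (4/3)
7. 2962.963ms @ 8 + 493.827ms (4/3)
8. 3456.79ms @ 28/3 + 493.827ms (4/3)
9. 3950.617ms @ 32/3 + 493.827ms (4/3)
10. 4444.444ms @ 12 + 740.741ms (2)
11. 5185.185ms @ 14 + 740.741ms (2)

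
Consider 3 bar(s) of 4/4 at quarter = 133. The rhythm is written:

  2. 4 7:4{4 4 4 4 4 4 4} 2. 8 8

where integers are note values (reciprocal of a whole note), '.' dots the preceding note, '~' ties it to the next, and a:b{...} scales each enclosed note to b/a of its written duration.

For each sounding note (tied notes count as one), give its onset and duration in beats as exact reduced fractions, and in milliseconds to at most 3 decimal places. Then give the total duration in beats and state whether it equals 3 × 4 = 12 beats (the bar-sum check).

1) 0.0ms=0b +1353.383ms=3b
2) 1353.383ms=3b +451.128ms=1b
3) 1804.511ms=4b +257.787ms=4/7b
4) 2062.299ms=32/7b +257.787ms=4/7b
5) 2320.086ms=36/7b +257.787ms=4/7b
6) 2577.873ms=40/7b +257.787ms=4/7b
7) 2835.661ms=44/7b +257.787ms=4/7b
8) 3093.448ms=48/7b +257.787ms=4/7b
9) 3351.235ms=52/7b +257.787ms=4/7b
10) 3609.023ms=8b +1353.383ms=3b
11) 4962.406ms=11b +225.564ms=1/2b
12) 5187.97ms=23/2b +225.564ms=1/2b
Σ=12b of 12 (133bpm 4/4) — PASS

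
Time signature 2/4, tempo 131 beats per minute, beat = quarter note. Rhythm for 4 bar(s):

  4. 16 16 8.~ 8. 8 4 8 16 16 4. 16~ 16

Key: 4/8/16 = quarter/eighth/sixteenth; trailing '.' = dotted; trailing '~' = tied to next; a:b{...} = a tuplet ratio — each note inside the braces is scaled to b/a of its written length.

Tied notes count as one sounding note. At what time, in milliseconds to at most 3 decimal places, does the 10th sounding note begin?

1. 0.0ms @ 0 + 687.023ms (3/2)
2. 687.023ms @ 3/2 + 114.504ms (1/4)
3. 801.527ms @ 7/4 + 114.504ms (1/4)
4. 916.031ms @ 2 + 687.023ms (3/2)
5. 1603.053ms @ 7/2 + 229.008ms (1/2)
6. 1832.061ms @ 4 + 458.015ms (1)
7. 2290.076ms @ 5 + 229.008ms (1/2)
8. 2519.084ms @ 11/2 + 114.504ms (1/4)
9. 2633.588ms @ 23/4 + 114.504ms (1/4)
10. 2748.092ms @ 6 + 687.023ms (3/2)
11. 3435.115ms @ 15/2 + 229.008ms (1/2)

note 10 onset = 6b = 2748.092ms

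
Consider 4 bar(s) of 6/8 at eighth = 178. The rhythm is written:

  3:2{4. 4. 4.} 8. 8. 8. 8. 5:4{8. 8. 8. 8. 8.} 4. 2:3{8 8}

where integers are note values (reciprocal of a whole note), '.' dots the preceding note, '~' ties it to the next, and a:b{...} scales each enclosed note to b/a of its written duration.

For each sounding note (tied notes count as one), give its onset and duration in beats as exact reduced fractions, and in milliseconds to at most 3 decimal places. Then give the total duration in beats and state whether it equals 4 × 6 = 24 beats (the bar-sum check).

1) 0.0ms=0b +674.157ms=2b
2) 674.157ms=2b +674.157ms=2b
3) 1348.315ms=4b +674.157ms=2b
4) 2022.472ms=6b +505.618ms=3/2b
5) 2528.09ms=15/2b +505.618ms=3/2b
6) 3033.708ms=9b +505.618ms=3/2b
7) 3539.326ms=21/2b +505.618ms=3/2b
8) 4044.944ms=12b +404.494ms=6/5b
9) 4449.438ms=66/5b +404.494ms=6/5b
10) 4853.933ms=72/5b +404.494ms=6/5b
11) 5258.427ms=78/5b +404.494ms=6/5b
12) 5662.921ms=84/5b +404.494ms=6/5b
13) 6067.416ms=18b +1011.236ms=3b
14) 7078.652ms=21b +505.618ms=3/2b
15) 7584.27ms=45/2b +505.618ms=3/2b
Σ=24b of 24 (178bpm 6/8) — PASS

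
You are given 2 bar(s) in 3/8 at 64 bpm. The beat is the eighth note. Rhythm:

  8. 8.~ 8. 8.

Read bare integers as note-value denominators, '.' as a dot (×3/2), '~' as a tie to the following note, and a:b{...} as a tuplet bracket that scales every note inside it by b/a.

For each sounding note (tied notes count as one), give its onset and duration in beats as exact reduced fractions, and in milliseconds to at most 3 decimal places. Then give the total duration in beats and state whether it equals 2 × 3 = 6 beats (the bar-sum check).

1) 0.0ms=0b +1406.25ms=3/2b
2) 1406.25ms=3/2b +2812.5ms=3b
3) 4218.75ms=9/2b +1406.25ms=3/2b
Σ=6b of 6 (64bpm 3/8) — PASS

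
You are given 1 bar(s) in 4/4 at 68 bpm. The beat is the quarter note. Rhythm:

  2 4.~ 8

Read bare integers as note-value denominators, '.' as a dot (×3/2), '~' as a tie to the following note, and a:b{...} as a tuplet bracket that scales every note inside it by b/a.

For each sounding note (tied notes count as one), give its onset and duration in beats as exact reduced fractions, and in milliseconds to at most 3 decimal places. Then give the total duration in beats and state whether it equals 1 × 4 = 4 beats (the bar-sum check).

1) 0.0ms=0b +1764.706ms=2b
2) 1764.706ms=2b +1764.706ms=2b
Σ=4b of 4 (68bpm 4/4) — PASS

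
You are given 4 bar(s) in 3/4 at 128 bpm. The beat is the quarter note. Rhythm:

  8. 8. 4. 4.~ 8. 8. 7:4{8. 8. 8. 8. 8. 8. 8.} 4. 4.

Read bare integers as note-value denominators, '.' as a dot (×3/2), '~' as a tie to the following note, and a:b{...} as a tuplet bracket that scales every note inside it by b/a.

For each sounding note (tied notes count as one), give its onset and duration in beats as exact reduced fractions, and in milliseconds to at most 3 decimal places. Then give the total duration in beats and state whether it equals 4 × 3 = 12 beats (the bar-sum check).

1) 0.0ms=0b +351.562ms=3/4b
2) 351.562ms=3/4b +351.562ms=3/4b
3) 703.125ms=3/2b +703.125ms=3/2b
4) 1406.25ms=3b +1054.688ms=9/4b
5) 2460.938ms=21/4b +351.562ms=3/4b
6) 2812.5ms=6b +200.893ms=3/7b
7) 3013.393ms=45/7b +200.893ms=3/7b
8) 3214.286ms=48/7b +200.893ms=3/7b
9) 3415.179ms=51/7b +200.893ms=3/7b
10) 3616.071ms=54/7b +200.893ms=3/7b
11) 3816.964ms=57/7b +200.893ms=3/7b
12) 4017.857ms=60/7b +200.893ms=3/7b
13) 4218.75ms=9b +703.125ms=3/2b
14) 4921.875ms=21/2b +703.125ms=3/2b
Σ=12b of 12 (128bpm 3/4) — PASS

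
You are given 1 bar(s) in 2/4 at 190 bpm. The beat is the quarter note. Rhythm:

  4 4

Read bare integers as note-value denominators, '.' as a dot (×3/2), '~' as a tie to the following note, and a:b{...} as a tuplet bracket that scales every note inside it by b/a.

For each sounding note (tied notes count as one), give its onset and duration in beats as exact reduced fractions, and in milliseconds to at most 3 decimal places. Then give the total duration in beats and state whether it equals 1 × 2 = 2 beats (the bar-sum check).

1) 0.0ms=0b +315.789ms=1b
2) 315.789ms=1b +315.789ms=1b
Σ=2b of 2 (190bpm 2/4) — PASS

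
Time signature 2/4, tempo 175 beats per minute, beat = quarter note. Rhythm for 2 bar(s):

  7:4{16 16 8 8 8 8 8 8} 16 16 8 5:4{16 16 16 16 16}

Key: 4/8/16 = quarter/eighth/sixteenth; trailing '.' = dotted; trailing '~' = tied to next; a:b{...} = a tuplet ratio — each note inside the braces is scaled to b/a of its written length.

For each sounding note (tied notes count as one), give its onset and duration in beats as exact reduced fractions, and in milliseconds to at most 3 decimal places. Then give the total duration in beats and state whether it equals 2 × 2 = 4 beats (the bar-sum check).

1) 0.0ms=0b +48.98ms=1/7b
2) 48.98ms=1/7b +48.98ms=1/7b
3) 97.959ms=2/7b +97.959ms=2/7b
4) 195.918ms=4/7b +97.959ms=2/7b
5) 293.878ms=6/7b +97.959ms=2/7b
6) 391.837ms=8/7b +97.959ms=2/7b
7) 489.796ms=10/7b +97.959ms=2/7b
8) 587.755ms=12/7b +97.959ms=2/7b
9) 685.714ms=2b +85.714ms=1/4b
10) 771.429ms=9/4b +85.714ms=1/4b
11) 857.143ms=5/2b +171.429ms=1/2b
12) 1028.571ms=3b +68.571ms=1/5b
13) 1097.143ms=16/5b +68.571ms=1/5b
14) 1165.714ms=17/5b +68.571ms=1/5b
15) 1234.286ms=18/5b +68.571ms=1/5b
16) 1302.857ms=19/5b +68.571ms=1/5b
Σ=4b of 4 (175bpm 2/4) — PASS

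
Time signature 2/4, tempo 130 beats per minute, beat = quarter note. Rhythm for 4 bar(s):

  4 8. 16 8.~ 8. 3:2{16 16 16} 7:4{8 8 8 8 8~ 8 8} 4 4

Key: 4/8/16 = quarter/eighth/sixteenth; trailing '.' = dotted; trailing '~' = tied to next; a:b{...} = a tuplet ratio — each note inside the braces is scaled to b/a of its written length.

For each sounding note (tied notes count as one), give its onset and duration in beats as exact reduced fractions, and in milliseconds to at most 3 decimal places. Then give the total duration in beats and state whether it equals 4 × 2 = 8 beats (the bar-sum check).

1) 0.0ms=0b +461.538ms=1b
2) 461.538ms=1b +346.154ms=3/4b
3) 807.692ms=7/4b +115.385ms=1/4b
4) 923.077ms=2b +692.308ms=3/2b
5) 1615.385ms=7/2b +76.923ms=1/6b
6) 1692.308ms=11/3b +76.923ms=1/6b
7) 1769.231ms=23/6b +76.923ms=1/6b
8) 1846.154ms=4b +131.868ms=2/7b
9) 1978.022ms=30/7b +131.868ms=2/7b
10) 2109.89ms=32/7b +131.868ms=2/7b
11) 2241.758ms=34/7b +131.868ms=2/7b
12) 2373.626ms=36/7b +263.736ms=4/7b
13) 2637.363ms=40/7b +131.868ms=2/7b
14) 2769.231ms=6b +461.538ms=1b
15) 3230.769ms=7b +461.538ms=1b
Σ=8b of 8 (130bpm 2/4) — PASS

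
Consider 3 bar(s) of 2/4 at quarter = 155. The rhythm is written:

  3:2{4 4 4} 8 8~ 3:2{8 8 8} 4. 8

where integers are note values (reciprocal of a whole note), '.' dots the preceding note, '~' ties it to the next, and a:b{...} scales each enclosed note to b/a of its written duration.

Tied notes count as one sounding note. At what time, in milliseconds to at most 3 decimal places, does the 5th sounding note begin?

1. 0.0ms @ 0 + 258.065ms (2/3)
2. 258.065ms @ 2/3 + 258.065ms (2/3)
3. 516.129ms @ 4/3 + 258.065ms (2/3)
4. 774.194ms @ 2 + 193.548ms (1/2)
5. 967.742ms @ 5/2 + 322.581ms (5/6)
6. 1290.323ms @ 10/3 + 129.032ms (1/3)
7. 1419.355ms @ 11/3 + 129.032ms (1/3)
8. 1548.387ms @ 4 + 580.645ms (3/2)
9. 2129.032ms @ 11/2 + 193.548ms (1/2)

note 5 onset = 5/2b = 967.742ms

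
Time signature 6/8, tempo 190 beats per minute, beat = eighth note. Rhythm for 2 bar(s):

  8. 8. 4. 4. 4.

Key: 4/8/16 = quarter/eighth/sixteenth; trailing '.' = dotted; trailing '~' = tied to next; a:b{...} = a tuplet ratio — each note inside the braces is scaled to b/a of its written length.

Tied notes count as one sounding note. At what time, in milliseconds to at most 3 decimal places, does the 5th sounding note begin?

note 5 onset = 9b = 2842.105ms

1. 0.0ms @ 0 + 473.684ms (3/2)
2. 473.684ms @ 3/2 + 473.684ms (3/2)
3. 947.368ms @ 3 + 947.368ms (3)
4. 1894.737ms @ 6 + 947.368ms (3)
5. 2842.105ms @ 9 + 947.368ms (3)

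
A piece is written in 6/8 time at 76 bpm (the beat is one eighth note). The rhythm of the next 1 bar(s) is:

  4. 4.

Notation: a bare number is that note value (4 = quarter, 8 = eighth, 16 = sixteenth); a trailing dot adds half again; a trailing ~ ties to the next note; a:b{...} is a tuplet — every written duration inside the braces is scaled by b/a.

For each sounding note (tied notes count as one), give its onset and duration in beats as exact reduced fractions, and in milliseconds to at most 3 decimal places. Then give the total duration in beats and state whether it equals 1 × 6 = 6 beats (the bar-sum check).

1) 0.0ms=0b +2368.421ms=3b
2) 2368.421ms=3b +2368.421ms=3b
Σ=6b of 6 (76bpm 6/8) — PASS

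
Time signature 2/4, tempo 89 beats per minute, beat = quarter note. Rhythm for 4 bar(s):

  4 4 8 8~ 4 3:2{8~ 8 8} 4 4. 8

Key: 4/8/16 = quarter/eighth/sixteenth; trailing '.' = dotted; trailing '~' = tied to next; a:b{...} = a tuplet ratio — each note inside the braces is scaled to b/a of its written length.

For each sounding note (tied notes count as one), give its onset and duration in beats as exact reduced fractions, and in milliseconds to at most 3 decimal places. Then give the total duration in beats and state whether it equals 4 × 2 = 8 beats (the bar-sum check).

1) 0.0ms=0b +674.157ms=1b
2) 674.157ms=1b +674.157ms=1b
3) 1348.315ms=2b +337.079ms=1/2b
4) 1685.393ms=5/2b +1011.236ms=3/2b
5) 2696.629ms=4b +449.438ms=2/3b
6) 3146.067ms=14/3b +224.719ms=1/3b
7) 3370.787ms=5b +674.157ms=1b
8) 4044.944ms=6b +1011.236ms=3/2b
9) 5056.18ms=15/2b +337.079ms=1/2b
Σ=8b of 8 (89bpm 2/4) — PASS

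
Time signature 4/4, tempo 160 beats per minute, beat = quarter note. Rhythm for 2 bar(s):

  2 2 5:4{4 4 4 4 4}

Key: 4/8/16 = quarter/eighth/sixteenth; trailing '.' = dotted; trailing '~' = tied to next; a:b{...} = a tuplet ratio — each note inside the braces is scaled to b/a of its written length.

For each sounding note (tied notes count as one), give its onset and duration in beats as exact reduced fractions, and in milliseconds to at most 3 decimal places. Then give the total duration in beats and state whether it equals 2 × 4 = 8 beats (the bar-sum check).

1) 0.0ms=0b +750.0ms=2b
2) 750.0ms=2b +750.0ms=2b
3) 1500.0ms=4b +300.0ms=4/5b
4) 1800.0ms=24/5b +300.0ms=4/5b
5) 2100.0ms=28/5b +300.0ms=4/5b
6) 2400.0ms=32/5b +300.0ms=4/5b
7) 2700.0ms=36/5b +300.0ms=4/5b
Σ=8b of 8 (160bpm 4/4) — PASS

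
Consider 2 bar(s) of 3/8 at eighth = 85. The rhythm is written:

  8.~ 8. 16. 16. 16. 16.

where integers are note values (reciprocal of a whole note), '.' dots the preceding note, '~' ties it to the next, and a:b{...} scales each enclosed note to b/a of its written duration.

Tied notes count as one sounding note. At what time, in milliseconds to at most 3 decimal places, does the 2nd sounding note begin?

note 2 onset = 3b = 2117.647ms

1. 0.0ms @ 0 + 2117.647ms (3)
2. 2117.647ms @ 3 + 529.412ms (3/4)
3. 2647.059ms @ 15/4 + 529.412ms (3/4)
4. 3176.471ms @ 9/2 + 529.412ms (3/4)
5. 3705.882ms @ 21/4 + 529.412ms (3/4)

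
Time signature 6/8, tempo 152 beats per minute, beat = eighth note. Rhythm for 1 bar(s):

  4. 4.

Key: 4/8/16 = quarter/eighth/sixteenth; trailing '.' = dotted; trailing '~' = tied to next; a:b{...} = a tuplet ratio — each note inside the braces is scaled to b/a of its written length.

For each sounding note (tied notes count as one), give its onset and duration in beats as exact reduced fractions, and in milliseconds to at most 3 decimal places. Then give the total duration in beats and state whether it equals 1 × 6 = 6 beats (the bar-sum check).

1) 0.0ms=0b +1184.211ms=3b
2) 1184.211ms=3b +1184.211ms=3b
Σ=6b of 6 (152bpm 6/8) — PASS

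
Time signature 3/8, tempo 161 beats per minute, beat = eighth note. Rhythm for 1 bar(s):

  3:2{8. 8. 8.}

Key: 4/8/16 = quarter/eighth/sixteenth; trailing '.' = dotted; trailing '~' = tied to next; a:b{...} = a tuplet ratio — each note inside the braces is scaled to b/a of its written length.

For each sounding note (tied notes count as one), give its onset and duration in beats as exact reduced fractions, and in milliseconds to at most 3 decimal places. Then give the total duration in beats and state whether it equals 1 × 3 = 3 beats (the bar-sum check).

1) 0.0ms=0b +372.671ms=1b
2) 372.671ms=1b +372.671ms=1b
3) 745.342ms=2b +372.671ms=1b
Σ=3b of 3 (161bpm 3/8) — PASS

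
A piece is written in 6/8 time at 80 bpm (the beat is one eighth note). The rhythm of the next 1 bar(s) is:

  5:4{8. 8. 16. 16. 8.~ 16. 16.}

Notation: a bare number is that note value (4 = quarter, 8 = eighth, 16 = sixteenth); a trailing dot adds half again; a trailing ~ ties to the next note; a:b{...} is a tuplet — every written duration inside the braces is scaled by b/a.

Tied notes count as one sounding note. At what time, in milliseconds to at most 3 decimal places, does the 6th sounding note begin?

note 6 onset = 27/5b = 4050.0ms

1. 0.0ms @ 0 + 900.0ms (6/5)
2. 900.0ms @ 6/5 + 900.0ms (6/5)
3. 1800.0ms @ 12/5 + 450.0ms (3/5)
4. 2250.0ms @ 3 + 450.0ms (3/5)
5. 2700.0ms @ 18/5 + 1350.0ms (9/5)
6. 4050.0ms @ 27/5 + 450.0ms (3/5)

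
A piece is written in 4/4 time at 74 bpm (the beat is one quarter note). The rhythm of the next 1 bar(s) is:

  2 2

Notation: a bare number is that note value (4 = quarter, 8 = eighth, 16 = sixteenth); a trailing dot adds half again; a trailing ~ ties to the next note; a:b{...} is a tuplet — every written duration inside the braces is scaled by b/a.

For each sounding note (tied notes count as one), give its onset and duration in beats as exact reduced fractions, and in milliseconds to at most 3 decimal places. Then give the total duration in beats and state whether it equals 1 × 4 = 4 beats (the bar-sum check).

1) 0.0ms=0b +1621.622ms=2b
2) 1621.622ms=2b +1621.622ms=2b
Σ=4b of 4 (74bpm 4/4) — PASS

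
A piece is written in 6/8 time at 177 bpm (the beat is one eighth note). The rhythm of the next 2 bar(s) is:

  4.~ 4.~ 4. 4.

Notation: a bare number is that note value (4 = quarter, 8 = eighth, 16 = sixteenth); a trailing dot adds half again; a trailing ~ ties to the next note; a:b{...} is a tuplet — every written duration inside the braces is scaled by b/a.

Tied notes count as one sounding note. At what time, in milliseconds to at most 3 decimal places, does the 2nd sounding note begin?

note 2 onset = 9b = 3050.847ms

1. 0.0ms @ 0 + 3050.847ms (9)
2. 3050.847ms @ 9 + 1016.949ms (3)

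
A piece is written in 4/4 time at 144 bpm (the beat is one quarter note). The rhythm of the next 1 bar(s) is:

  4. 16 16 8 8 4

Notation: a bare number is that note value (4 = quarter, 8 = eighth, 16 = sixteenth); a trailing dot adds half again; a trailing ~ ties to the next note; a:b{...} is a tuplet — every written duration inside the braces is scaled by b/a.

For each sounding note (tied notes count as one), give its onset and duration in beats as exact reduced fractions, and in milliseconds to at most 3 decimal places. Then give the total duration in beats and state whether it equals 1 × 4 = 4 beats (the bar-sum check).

1) 0.0ms=0b +625.0ms=3/2b
2) 625.0ms=3/2b +104.167ms=1/4b
3) 729.167ms=7/4b +104.167ms=1/4b
4) 833.333ms=2b +208.333ms=1/2b
5) 1041.667ms=5/2b +208.333ms=1/2b
6) 1250.0ms=3b +416.667ms=1b
Σ=4b of 4 (144bpm 4/4) — PASS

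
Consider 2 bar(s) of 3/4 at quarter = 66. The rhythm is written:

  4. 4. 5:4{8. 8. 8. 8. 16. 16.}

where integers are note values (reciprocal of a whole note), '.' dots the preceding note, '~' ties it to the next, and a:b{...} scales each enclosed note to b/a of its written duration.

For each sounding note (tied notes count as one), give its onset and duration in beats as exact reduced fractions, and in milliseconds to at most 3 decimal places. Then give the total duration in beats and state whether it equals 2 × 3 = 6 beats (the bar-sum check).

1) 0.0ms=0b +1363.636ms=3/2b
2) 1363.636ms=3/2b +1363.636ms=3/2b
3) 2727.273ms=3b +545.455ms=3/5b
4) 3272.727ms=18/5b +545.455ms=3/5b
5) 3818.182ms=21/5b +545.455ms=3/5b
6) 4363.636ms=24/5b +545.455ms=3/5b
7) 4909.091ms=27/5b +272.727ms=3/10b
8) 5181.818ms=57/10b +272.727ms=3/10b
Σ=6b of 6 (66bpm 3/4) — PASS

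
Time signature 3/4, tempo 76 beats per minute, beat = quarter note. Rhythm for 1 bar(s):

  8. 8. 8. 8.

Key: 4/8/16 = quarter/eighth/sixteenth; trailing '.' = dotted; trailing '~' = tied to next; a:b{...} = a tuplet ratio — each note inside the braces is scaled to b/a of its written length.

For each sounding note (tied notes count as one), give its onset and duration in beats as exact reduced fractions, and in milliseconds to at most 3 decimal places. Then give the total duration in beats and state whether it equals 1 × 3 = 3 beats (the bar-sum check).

1) 0.0ms=0b +592.105ms=3/4b
2) 592.105ms=3/4b +592.105ms=3/4b
3) 1184.211ms=3/2b +592.105ms=3/4b
4) 1776.316ms=9/4b +592.105ms=3/4b
Σ=3b of 3 (76bpm 3/4) — PASS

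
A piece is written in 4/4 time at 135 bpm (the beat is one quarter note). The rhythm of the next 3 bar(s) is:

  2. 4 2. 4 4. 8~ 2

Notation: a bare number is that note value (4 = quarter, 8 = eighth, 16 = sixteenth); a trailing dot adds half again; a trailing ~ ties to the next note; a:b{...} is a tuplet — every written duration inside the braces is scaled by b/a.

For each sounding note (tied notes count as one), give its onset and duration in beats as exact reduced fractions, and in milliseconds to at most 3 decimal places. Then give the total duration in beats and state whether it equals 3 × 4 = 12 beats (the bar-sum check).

1) 0.0ms=0b +1333.333ms=3b
2) 1333.333ms=3b +444.444ms=1b
3) 1777.778ms=4b +1333.333ms=3b
4) 3111.111ms=7b +444.444ms=1b
5) 3555.556ms=8b +666.667ms=3/2b
6) 4222.222ms=19/2b +1111.111ms=5/2b
Σ=12b of 12 (135bpm 4/4) — PASS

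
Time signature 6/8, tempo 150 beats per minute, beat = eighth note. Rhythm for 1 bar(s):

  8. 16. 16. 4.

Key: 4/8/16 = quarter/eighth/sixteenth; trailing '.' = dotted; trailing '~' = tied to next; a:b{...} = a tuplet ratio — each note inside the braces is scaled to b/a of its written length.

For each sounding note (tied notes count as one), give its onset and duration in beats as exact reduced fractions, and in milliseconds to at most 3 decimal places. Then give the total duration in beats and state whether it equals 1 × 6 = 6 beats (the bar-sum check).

1) 0.0ms=0b +600.0ms=3/2b
2) 600.0ms=3/2b +300.0ms=3/4b
3) 900.0ms=9/4b +300.0ms=3/4b
4) 1200.0ms=3b +1200.0ms=3b
Σ=6b of 6 (150bpm 6/8) — PASS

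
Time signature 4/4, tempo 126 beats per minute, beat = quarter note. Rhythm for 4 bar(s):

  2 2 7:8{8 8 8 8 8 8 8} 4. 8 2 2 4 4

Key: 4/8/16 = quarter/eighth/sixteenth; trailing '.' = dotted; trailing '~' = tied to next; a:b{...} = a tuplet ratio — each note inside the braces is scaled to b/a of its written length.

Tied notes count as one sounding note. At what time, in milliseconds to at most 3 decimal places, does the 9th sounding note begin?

1. 0.0ms @ 0 + 952.381ms (2)
2. 952.381ms @ 2 + 952.381ms (2)
3. 1904.762ms @ 4 + 272.109ms (4/7)
4. 2176.871ms @ 32/7 + 272.109ms (4/7)
5. 2448.98ms @ 36/7 + 272.109ms (4/7)
6. 2721.088ms @ 40/7 + 272.109ms (4/7)
7. 2993.197ms @ 44/7 + 272.109ms (4/7)
8. 3265.306ms @ 48/7 + 272.109ms (4/7)
9. 3537.415ms @ 52/7 + 272.109ms (4/7)
10. 3809.524ms @ 8 + 714.286ms (3/2)
11. 4523.81ms @ 19/2 + 238.095ms (1/2)
12. 4761.905ms @ 10 + 952.381ms (2)
13. 5714.286ms @ 12 + 952.381ms (2)
14. 6666.667ms @ 14 + 476.19ms (1)
15. 7142.857ms @ 15 + 476.19ms (1)

note 9 onset = 52/7b = 3537.415ms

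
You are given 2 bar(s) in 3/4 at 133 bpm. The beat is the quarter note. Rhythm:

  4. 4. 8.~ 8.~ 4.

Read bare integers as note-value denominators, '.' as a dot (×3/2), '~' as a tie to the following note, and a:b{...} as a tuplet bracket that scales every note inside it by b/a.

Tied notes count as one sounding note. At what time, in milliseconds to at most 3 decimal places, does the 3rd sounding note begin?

1. 0.0ms @ 0 + 676.692ms (3/2)
2. 676.692ms @ 3/2 + 676.692ms (3/2)
3. 1353.383ms @ 3 + 1353.383ms (3)

note 3 onset = 3b = 1353.383ms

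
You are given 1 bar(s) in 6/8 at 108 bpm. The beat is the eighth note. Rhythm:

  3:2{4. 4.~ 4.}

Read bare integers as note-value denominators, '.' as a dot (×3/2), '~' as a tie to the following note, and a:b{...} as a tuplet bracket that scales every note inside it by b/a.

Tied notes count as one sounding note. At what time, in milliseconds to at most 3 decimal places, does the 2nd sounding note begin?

note 2 onset = 2b = 1111.111ms

1. 0.0ms @ 0 + 1111.111ms (2)
2. 1111.111ms @ 2 + 2222.222ms (4)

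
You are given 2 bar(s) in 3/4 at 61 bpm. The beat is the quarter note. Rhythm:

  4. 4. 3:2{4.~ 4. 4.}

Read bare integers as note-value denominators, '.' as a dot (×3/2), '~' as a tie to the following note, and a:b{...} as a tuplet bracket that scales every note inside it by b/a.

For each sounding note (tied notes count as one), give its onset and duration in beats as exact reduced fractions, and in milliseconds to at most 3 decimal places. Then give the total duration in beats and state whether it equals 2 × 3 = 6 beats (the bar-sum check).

1) 0.0ms=0b +1475.41ms=3/2b
2) 1475.41ms=3/2b +1475.41ms=3/2b
3) 2950.82ms=3b +1967.213ms=2b
4) 4918.033ms=5b +983.607ms=1b
Σ=6b of 6 (61bpm 3/4) — PASS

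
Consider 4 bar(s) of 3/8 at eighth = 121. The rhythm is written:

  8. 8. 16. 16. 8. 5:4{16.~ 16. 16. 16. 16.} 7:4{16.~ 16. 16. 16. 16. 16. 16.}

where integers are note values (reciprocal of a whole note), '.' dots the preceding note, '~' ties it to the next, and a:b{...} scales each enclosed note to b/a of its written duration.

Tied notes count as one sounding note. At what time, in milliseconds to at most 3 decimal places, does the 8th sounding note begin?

note 8 onset = 39/5b = 3867.769ms

1. 0.0ms @ 0 + 743.802ms (3/2)
2. 743.802ms @ 3/2 + 743.802ms (3/2)
3. 1487.603ms @ 3 + 371.901ms (3/4)
4. 1859.504ms @ 15/4 + 371.901ms (3/4)
5. 2231.405ms @ 9/2 + 743.802ms (3/2)
6. 2975.207ms @ 6 + 595.041ms (6/5)
7. 3570.248ms @ 36/5 + 297.521ms (3/5)
8. 3867.769ms @ 39/5 + 297.521ms (3/5)
9. 4165.289ms @ 42/5 + 297.521ms (3/5)
10. 4462.81ms @ 9 + 425.03ms (6/7)
11. 4887.839ms @ 69/7 + 212.515ms (3/7)
12. 5100.354ms @ 72/7 + 212.515ms (3/7)
13. 5312.869ms @ 75/7 + 212.515ms (3/7)
14. 5525.384ms @ 78/7 + 212.515ms (3/7)
15. 5737.898ms @ 81/7 + 212.515ms (3/7)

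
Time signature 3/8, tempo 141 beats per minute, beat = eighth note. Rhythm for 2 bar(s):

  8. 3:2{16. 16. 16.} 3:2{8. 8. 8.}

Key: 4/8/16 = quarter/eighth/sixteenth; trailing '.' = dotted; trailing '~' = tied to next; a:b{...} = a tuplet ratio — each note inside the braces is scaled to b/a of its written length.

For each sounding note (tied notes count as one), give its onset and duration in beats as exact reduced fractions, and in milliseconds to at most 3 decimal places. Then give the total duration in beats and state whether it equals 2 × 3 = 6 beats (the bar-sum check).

1) 0.0ms=0b +638.298ms=3/2b
2) 638.298ms=3/2b +212.766ms=1/2b
3) 851.064ms=2b +212.766ms=1/2b
4) 1063.83ms=5/2b +212.766ms=1/2b
5) 1276.596ms=3b +425.532ms=1b
6) 1702.128ms=4b +425.532ms=1b
7) 2127.66ms=5b +425.532ms=1b
Σ=6b of 6 (141bpm 3/8) — PASS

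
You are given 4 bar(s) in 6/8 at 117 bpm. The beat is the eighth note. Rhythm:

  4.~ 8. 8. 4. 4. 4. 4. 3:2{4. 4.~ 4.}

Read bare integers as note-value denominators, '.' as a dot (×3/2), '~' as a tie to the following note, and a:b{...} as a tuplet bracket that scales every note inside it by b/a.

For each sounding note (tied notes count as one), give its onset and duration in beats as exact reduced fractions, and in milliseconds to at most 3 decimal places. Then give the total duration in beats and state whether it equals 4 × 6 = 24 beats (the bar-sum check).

1) 0.0ms=0b +2307.692ms=9/2b
2) 2307.692ms=9/2b +769.231ms=3/2b
3) 3076.923ms=6b +1538.462ms=3b
4) 4615.385ms=9b +1538.462ms=3b
5) 6153.846ms=12b +1538.462ms=3b
6) 7692.308ms=15b +1538.462ms=3b
7) 9230.769ms=18b +1025.641ms=2b
8) 10256.41ms=20b +2051.282ms=4b
Σ=24b of 24 (117bpm 6/8) — PASS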